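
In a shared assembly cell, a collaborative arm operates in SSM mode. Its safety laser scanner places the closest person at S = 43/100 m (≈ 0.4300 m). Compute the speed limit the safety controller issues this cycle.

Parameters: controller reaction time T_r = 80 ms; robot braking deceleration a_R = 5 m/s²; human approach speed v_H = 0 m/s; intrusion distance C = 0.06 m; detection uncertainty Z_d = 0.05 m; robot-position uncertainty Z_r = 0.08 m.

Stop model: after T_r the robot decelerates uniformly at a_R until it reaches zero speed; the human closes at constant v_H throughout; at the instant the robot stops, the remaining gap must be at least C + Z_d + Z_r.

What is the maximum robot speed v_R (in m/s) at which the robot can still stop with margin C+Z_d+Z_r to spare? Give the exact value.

v_R_max = 6/5 m/s = 1.2000 m/s

quadratic (1/10)·v² + (2/25)·v + (-6/25) = 0
  disc = (2/25)² − 4·(1/10)·(-6/25) = 64/625 ; √disc = 8/25
  v_R = (−(2/25) + 8/25) / (2·(1/10)) = 6/5 m/s
check:
stop time T_s = (6/5)/5 = 0.2400 s
robot in T_r: 1.2000·0.0800 = 0.0960 m
robot covers 1.2000·0.2400 − ½·5.0000·0.2400² = 0.1440 m while stopping
person approaches 0.0000·(0.0800+0.2400) = 0.0000 m
residual clearance needed = 0.0600+0.0500+0.0800 = 0.1900 m
sum ≈ 0.0960+0.1440+0.0000+0.1900 ≈ 0.4300 m = S ✓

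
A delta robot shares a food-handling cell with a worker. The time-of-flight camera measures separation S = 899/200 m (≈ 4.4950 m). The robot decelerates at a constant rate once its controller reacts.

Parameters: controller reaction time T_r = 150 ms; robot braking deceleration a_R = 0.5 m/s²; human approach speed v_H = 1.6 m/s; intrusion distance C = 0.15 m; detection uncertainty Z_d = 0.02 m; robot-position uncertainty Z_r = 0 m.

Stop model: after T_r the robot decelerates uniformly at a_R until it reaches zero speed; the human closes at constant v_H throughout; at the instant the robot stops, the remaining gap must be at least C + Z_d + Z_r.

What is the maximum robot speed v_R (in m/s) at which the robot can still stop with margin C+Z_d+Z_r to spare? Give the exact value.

quadratic (1)·v² + (67/20)·v + (-817/200) = 0
  disc = (67/20)² − 4·(1)·(-817/200) = 441/16 ; √disc = 21/4
  v_R = (−(67/20) + 21/4) / (2·(1)) = 19/20 m/s
check:
braking lasts T_s = (19/20)/(1/2) = 1.9000 s
robot covers v_R·T_r = 0.9500·0.1500 = 0.1425 m before braking
robot under decel: 0.9500²/(2·0.5000) = 0.9025 m
person approaches 1.6000·(0.1500+1.9000) = 3.2800 m
margins: 0.1500+0.0200+0.0000 = 0.1700 m
sum ≈ 0.1425+0.9025+3.2800+0.1700 ≈ 4.4950 m = S ✓

v_R_max = 19/20 m/s = 0.9500 m/s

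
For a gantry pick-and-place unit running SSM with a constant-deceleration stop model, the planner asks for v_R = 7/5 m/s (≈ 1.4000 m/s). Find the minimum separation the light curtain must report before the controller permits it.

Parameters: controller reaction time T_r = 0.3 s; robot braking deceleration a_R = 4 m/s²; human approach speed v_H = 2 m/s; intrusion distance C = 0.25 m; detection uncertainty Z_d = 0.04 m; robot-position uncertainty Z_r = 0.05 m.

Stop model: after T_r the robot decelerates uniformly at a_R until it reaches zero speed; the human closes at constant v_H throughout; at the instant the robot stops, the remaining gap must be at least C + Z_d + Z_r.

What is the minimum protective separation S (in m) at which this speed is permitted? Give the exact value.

T_s = v_R/a_R = (7/5)/4 = 0.3500 s
robot in T_r: 1.4000·0.3000 = 0.4200 m
robot covers 1.4000·0.3500 − ½·4.0000·0.3500² = 0.2450 m while stopping
human over T_r+T_s: 2.0000·(0.3000+0.3500) = 1.3000 m
C+Z_d+Z_r = 0.2500+0.0400+0.0500 = 0.3400 m
S_min ≈ 0.4200+0.2450+1.3000+0.3400  ⇒  S_min = 461/200 m

S_min = 461/200 m = 2.3050 m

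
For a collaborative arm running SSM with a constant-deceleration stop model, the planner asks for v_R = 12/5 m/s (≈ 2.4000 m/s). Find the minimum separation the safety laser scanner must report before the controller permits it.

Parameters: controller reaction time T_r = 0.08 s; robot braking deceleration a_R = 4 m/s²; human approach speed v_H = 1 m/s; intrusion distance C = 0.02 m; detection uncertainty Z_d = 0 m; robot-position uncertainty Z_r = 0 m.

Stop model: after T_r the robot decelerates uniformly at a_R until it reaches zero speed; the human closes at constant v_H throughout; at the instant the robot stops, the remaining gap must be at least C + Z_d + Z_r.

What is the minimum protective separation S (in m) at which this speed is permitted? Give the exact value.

S_min = 403/250 m = 1.6120 m

braking lasts T_s = (12/5)/4 = 0.6000 s
robot covers v_R·T_r = 2.4000·0.0800 = 0.1920 m before braking
braking distance = 2.4000²/(2·4.0000) = 0.7200 m
human over T_r+T_s: 1.0000·(0.0800+0.6000) = 0.6800 m
residual clearance needed = 0.0200+0.0000+0.0000 = 0.0200 m
S_min ≈ 0.1920+0.7200+0.6800+0.0200  ⇒  S_min = 403/250 m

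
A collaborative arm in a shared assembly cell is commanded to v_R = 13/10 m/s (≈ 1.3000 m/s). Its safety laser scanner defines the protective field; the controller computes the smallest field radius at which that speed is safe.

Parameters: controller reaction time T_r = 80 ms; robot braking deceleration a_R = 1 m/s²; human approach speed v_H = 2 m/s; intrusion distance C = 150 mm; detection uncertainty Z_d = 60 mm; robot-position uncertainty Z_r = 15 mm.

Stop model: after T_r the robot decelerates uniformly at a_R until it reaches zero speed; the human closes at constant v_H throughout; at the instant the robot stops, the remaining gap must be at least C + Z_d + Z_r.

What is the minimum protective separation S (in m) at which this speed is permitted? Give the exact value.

braking lasts T_s = (13/10)/1 = 1.3000 s
reaction-phase robot travel = 1.3000·0.0800 = 0.1040 m
braking distance = 1.3000²/(2·1.0000) = 0.8450 m
human over T_r+T_s: 2.0000·(0.0800+1.3000) = 2.7600 m
margins: 0.1500+0.0600+0.0150 = 0.2250 m
S_min ≈ 0.1040+0.8450+2.7600+0.2250  ⇒  S_min = 1967/500 m

S_min = 1967/500 m = 3.9340 m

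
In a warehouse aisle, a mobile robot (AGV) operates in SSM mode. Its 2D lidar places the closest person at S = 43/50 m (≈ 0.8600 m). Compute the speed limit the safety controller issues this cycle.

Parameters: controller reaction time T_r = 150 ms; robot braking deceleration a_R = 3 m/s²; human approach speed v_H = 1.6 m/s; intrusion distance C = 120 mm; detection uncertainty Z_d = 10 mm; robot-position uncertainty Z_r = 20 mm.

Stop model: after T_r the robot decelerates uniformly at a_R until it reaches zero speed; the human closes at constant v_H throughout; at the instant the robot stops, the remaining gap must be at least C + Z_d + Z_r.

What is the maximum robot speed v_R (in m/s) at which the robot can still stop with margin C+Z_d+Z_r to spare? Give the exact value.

v_R_max = 3/5 m/s = 0.6000 m/s

at the boundary: (1/6)·v² + (41/60)·v + (-47/100) = 0
  disc = (41/60)² − 4·(1/6)·(-47/100) = 2809/3600 ; √disc = 53/60
  v_R = (−(41/60) + 53/60) / (2·(1/6)) = 3/5 m/s
check:
braking lasts T_s = (3/5)/3 = 0.2000 s
robot in T_r: 0.6000·0.1500 = 0.0900 m
robot covers 0.6000·0.2000 − ½·3.0000·0.2000² = 0.0600 m while stopping
person approaches 1.6000·(0.1500+0.2000) = 0.5600 m
C+Z_d+Z_r = 0.1200+0.0100+0.0200 = 0.1500 m
sum ≈ 0.0900+0.0600+0.5600+0.1500 ≈ 0.8600 m = S ✓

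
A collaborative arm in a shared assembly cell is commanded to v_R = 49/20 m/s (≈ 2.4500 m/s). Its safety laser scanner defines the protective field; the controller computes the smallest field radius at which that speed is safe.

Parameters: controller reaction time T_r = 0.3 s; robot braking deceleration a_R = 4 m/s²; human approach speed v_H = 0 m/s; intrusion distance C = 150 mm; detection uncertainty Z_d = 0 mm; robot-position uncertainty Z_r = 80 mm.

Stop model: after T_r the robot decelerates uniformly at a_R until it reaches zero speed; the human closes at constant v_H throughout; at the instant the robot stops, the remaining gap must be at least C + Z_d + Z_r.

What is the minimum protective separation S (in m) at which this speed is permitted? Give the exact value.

T_s = v_R/a_R = (49/20)/4 = 0.6125 s
robot in T_r: 2.4500·0.3000 = 0.7350 m
robot under decel: 2.4500²/(2·4.0000) = 0.7503 m
human over T_r+T_s: 0.0000·(0.3000+0.6125) = 0.0000 m
residual clearance needed = 0.1500+0.0000+0.0800 = 0.2300 m
S_min ≈ 0.7350+0.7503+0.0000+0.2300  ⇒  S_min = 5489/3200 m

S_min = 5489/3200 m = 1.7153 m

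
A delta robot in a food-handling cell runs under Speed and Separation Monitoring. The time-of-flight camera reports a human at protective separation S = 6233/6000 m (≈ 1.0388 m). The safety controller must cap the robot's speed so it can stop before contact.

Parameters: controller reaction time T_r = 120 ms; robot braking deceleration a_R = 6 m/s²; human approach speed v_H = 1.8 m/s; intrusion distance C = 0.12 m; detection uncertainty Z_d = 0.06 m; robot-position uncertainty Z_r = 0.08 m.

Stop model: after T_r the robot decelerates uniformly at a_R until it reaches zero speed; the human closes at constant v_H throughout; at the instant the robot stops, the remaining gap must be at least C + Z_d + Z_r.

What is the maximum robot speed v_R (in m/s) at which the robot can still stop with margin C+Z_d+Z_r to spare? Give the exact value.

v_R_max = 11/10 m/s = 1.1000 m/s

quadratic (1/12)·v² + (21/50)·v + (-3377/6000) = 0
  disc = (21/50)² − 4·(1/12)·(-3377/6000) = 32761/90000 ; √disc = 181/300
  v_R = (−(21/50) + 181/300) / (2·(1/12)) = 11/10 m/s
check:
T_s = v_R/a_R = (11/10)/6 = 0.1833 s
robot covers v_R·T_r = 1.1000·0.1200 = 0.1320 m before braking
robot under decel: 1.1000²/(2·6.0000) = 0.1008 m
human closes 1.8000·0.3033 = 0.5460 m
residual clearance needed = 0.1200+0.0600+0.0800 = 0.2600 m
sum ≈ 0.1320+0.1008+0.5460+0.2600 ≈ 1.0388 m = S ✓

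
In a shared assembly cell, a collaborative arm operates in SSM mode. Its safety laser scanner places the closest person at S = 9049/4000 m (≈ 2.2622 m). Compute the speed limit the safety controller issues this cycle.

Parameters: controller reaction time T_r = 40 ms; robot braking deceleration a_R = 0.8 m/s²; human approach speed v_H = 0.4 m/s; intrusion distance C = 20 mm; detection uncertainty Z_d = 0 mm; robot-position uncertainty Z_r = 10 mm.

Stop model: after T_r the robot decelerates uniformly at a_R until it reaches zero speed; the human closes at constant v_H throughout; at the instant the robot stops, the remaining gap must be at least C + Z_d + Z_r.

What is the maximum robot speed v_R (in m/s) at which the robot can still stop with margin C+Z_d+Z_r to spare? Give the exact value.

quadratic (5/8)·v² + (27/50)·v + (-1773/800) = 0
  disc = (27/50)² − 4·(5/8)·(-1773/800) = 233289/40000 ; √disc = 483/200
  v_R = (−(27/50) + 483/200) / (2·(5/8)) = 3/2 m/s
check:
stop time T_s = (3/2)/(4/5) = 1.8750 s
robot covers v_R·T_r = 1.5000·0.0400 = 0.0600 m before braking
robot covers 1.5000·1.8750 − ½·0.8000·1.8750² = 1.4062 m while stopping
human closes 0.4000·1.9150 = 0.7660 m
C+Z_d+Z_r = 0.0200+0.0000+0.0100 = 0.0300 m
sum ≈ 0.0600+1.4062+0.7660+0.0300 ≈ 2.2622 m = S ✓

v_R_max = 3/2 m/s = 1.5000 m/s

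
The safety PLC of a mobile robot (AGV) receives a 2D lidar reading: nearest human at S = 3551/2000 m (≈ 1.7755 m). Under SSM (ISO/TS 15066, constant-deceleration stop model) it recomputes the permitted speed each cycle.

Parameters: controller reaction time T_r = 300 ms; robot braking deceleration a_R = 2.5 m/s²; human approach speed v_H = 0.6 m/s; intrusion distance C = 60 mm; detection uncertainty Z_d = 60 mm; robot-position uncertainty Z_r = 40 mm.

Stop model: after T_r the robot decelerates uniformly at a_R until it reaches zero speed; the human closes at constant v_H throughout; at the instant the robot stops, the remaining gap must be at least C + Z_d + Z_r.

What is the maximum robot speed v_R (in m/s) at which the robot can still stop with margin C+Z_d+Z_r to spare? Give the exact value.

v_R_max = 33/20 m/s = 1.6500 m/s

at the boundary: (1/5)·v² + (27/50)·v + (-2871/2000) = 0
  disc = (27/50)² − 4·(1/5)·(-2871/2000) = 36/25 ; √disc = 6/5
  v_R = (−(27/50) + 6/5) / (2·(1/5)) = 33/20 m/s
check:
braking lasts T_s = (33/20)/(5/2) = 0.6600 s
robot covers v_R·T_r = 1.6500·0.3000 = 0.4950 m before braking
robot under decel: 1.6500²/(2·2.5000) = 0.5445 m
human over T_r+T_s: 0.6000·(0.3000+0.6600) = 0.5760 m
C+Z_d+Z_r = 0.0600+0.0600+0.0400 = 0.1600 m
sum ≈ 0.4950+0.5445+0.5760+0.1600 ≈ 1.7755 m = S ✓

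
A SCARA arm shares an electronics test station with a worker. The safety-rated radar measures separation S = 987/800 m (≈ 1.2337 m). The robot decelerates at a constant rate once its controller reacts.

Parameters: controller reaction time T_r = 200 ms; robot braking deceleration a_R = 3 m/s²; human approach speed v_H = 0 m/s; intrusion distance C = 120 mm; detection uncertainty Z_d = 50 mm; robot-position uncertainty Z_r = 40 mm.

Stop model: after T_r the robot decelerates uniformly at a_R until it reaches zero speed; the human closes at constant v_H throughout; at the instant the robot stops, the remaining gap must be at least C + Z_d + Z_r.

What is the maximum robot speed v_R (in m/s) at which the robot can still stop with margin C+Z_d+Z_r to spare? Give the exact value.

quadratic (1/6)·v² + (1/5)·v + (-819/800) = 0
  disc = (1/5)² − 4·(1/6)·(-819/800) = 289/400 ; √disc = 17/20
  v_R = (−(1/5) + 17/20) / (2·(1/6)) = 39/20 m/s
check:
T_s = v_R/a_R = (39/20)/3 = 0.6500 s
robot covers v_R·T_r = 1.9500·0.2000 = 0.3900 m before braking
robot under decel: 1.9500²/(2·3.0000) = 0.6338 m
human over T_r+T_s: 0.0000·(0.2000+0.6500) = 0.0000 m
residual clearance needed = 0.1200+0.0500+0.0400 = 0.2100 m
sum ≈ 0.3900+0.6338+0.0000+0.2100 ≈ 1.2337 m = S ✓

v_R_max = 39/20 m/s = 1.9500 m/s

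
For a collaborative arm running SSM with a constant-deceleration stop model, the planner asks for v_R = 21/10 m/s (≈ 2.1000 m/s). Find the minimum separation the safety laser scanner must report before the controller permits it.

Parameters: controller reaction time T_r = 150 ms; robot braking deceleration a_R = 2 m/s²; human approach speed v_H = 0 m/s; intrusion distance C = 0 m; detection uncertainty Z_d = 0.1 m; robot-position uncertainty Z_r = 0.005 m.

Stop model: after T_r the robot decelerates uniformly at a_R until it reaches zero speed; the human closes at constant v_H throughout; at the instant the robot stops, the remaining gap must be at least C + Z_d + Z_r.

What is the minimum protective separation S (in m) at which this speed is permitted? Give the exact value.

S_min = 609/400 m = 1.5225 m

stop time T_s = (21/10)/2 = 1.0500 s
robot in T_r: 2.1000·0.1500 = 0.3150 m
robot covers 2.1000·1.0500 − ½·2.0000·1.0500² = 1.1025 m while stopping
human closes 0.0000·1.2000 = 0.0000 m
margins: 0.0000+0.1000+0.0050 = 0.1050 m
S_min ≈ 0.3150+1.1025+0.0000+0.1050  ⇒  S_min = 609/400 m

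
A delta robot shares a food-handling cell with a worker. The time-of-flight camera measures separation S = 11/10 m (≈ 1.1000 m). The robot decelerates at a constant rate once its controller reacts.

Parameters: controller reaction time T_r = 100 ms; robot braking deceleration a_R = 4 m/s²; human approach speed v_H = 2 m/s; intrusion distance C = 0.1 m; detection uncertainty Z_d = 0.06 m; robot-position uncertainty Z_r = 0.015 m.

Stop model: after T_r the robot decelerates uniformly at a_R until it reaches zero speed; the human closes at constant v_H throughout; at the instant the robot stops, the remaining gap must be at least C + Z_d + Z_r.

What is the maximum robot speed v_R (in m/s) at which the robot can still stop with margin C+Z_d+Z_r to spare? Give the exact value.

collect terms ⇒ (1/8)·v_R² + (3/5)·v_R + (-29/40) = 0
  disc = (3/5)² − 4·(1/8)·(-29/40) = 289/400 ; √disc = 17/20
  v_R = (−(3/5) + 17/20) / (2·(1/8)) = 1 m/s
check:
stop time T_s = 1/4 = 0.2500 s
reaction-phase robot travel = 1.0000·0.1000 = 0.1000 m
braking distance = 1.0000²/(2·4.0000) = 0.1250 m
human closes 2.0000·0.3500 = 0.7000 m
C+Z_d+Z_r = 0.1000+0.0600+0.0150 = 0.1750 m
sum ≈ 0.1000+0.1250+0.7000+0.1750 ≈ 1.1000 m = S ✓

v_R_max = 1 m/s = 1.0000 m/s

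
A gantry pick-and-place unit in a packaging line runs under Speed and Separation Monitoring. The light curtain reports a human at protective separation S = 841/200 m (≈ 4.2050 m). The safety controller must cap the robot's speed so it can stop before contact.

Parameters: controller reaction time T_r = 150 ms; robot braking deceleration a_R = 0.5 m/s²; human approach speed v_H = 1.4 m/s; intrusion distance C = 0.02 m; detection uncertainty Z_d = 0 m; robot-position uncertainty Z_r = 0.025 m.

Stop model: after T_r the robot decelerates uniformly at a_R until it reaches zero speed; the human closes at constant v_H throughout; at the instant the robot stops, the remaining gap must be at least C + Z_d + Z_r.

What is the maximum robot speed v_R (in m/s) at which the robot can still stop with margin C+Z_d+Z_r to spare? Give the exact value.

v_R_max = 1 m/s = 1.0000 m/s

collect terms ⇒ (1)·v_R² + (59/20)·v_R + (-79/20) = 0
  disc = (59/20)² − 4·(1)·(-79/20) = 9801/400 ; √disc = 99/20
  v_R = (−(59/20) + 99/20) / (2·(1)) = 1 m/s
check:
stop time T_s = 1/(1/2) = 2.0000 s
reaction-phase robot travel = 1.0000·0.1500 = 0.1500 m
robot under decel: 1.0000²/(2·0.5000) = 1.0000 m
human closes 1.4000·2.1500 = 3.0100 m
residual clearance needed = 0.0200+0.0000+0.0250 = 0.0450 m
sum ≈ 0.1500+1.0000+3.0100+0.0450 ≈ 4.2050 m = S ✓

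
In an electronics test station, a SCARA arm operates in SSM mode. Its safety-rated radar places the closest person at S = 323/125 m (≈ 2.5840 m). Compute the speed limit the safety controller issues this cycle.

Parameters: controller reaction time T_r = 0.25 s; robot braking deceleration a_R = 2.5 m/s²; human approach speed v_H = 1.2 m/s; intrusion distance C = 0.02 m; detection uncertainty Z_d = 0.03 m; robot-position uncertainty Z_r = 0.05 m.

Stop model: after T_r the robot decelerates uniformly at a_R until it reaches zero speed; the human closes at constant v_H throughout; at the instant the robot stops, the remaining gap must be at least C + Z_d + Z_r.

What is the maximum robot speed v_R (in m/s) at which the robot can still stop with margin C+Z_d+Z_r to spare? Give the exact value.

at the boundary: (1/5)·v² + (73/100)·v + (-273/125) = 0
  disc = (73/100)² − 4·(1/5)·(-273/125) = 22801/10000 ; √disc = 151/100
  v_R = (−(73/100) + 151/100) / (2·(1/5)) = 39/20 m/s
check:
stop time T_s = (39/20)/(5/2) = 0.7800 s
robot covers v_R·T_r = 1.9500·0.2500 = 0.4875 m before braking
robot covers 1.9500·0.7800 − ½·2.5000·0.7800² = 0.7605 m while stopping
person approaches 1.2000·(0.2500+0.7800) = 1.2360 m
C+Z_d+Z_r = 0.0200+0.0300+0.0500 = 0.1000 m
sum ≈ 0.4875+0.7605+1.2360+0.1000 ≈ 2.5840 m = S ✓

v_R_max = 39/20 m/s = 1.9500 m/s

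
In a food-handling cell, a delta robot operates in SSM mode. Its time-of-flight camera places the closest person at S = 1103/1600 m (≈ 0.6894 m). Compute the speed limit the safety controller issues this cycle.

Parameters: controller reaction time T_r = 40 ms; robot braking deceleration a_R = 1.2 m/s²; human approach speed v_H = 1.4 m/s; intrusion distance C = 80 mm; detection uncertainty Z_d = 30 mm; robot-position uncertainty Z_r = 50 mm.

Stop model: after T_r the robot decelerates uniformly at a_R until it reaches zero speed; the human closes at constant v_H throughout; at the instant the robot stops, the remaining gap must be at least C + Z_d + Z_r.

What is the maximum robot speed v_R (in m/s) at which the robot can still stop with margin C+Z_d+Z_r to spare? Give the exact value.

at the boundary: (5/12)·v² + (181/150)·v + (-3787/8000) = 0
  disc = (181/150)² − 4·(5/12)·(-3787/8000) = 808201/360000 ; √disc = 899/600
  v_R = (−(181/150) + 899/600) / (2·(5/12)) = 7/20 m/s
check:
braking lasts T_s = (7/20)/(6/5) = 0.2917 s
robot in T_r: 0.3500·0.0400 = 0.0140 m
robot covers 0.3500·0.2917 − ½·1.2000·0.2917² = 0.0510 m while stopping
human over T_r+T_s: 1.4000·(0.0400+0.2917) = 0.4643 m
margins: 0.0800+0.0300+0.0500 = 0.1600 m
sum ≈ 0.0140+0.0510+0.4643+0.1600 ≈ 0.6894 m = S ✓

v_R_max = 7/20 m/s = 0.3500 m/s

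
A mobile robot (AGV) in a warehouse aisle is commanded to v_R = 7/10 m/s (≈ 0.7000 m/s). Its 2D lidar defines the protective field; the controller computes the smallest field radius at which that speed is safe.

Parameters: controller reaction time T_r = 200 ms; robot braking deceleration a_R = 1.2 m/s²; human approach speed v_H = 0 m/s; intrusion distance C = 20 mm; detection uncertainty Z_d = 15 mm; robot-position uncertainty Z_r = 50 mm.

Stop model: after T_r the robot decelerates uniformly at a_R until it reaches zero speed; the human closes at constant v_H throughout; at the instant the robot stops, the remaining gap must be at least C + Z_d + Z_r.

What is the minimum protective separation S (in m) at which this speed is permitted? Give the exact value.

S_min = 103/240 m = 0.4292 m

stop time T_s = (7/10)/(6/5) = 0.5833 s
robot covers v_R·T_r = 0.7000·0.2000 = 0.1400 m before braking
robot covers 0.7000·0.5833 − ½·1.2000·0.5833² = 0.2042 m while stopping
person approaches 0.0000·(0.2000+0.5833) = 0.0000 m
residual clearance needed = 0.0200+0.0150+0.0500 = 0.0850 m
S_min ≈ 0.1400+0.2042+0.0000+0.0850  ⇒  S_min = 103/240 m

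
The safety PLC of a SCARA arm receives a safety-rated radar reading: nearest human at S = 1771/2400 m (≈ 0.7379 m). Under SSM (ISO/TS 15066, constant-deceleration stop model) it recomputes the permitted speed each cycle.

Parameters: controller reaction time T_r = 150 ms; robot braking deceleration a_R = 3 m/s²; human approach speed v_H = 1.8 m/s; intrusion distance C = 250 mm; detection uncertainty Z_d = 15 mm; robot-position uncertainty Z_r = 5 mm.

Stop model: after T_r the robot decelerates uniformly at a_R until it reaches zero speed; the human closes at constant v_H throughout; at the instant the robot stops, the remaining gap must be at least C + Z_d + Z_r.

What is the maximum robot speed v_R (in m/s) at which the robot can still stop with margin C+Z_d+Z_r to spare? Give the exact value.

collect terms ⇒ (1/6)·v_R² + (3/4)·v_R + (-19/96) = 0
  disc = (3/4)² − 4·(1/6)·(-19/96) = 25/36 ; √disc = 5/6
  v_R = (−(3/4) + 5/6) / (2·(1/6)) = 1/4 m/s
check:
stop time T_s = (1/4)/3 = 0.0833 s
robot covers v_R·T_r = 0.2500·0.1500 = 0.0375 m before braking
braking distance = 0.2500²/(2·3.0000) = 0.0104 m
person approaches 1.8000·(0.1500+0.0833) = 0.4200 m
margins: 0.2500+0.0150+0.0050 = 0.2700 m
sum ≈ 0.0375+0.0104+0.4200+0.2700 ≈ 0.7379 m = S ✓

v_R_max = 1/4 m/s = 0.2500 m/s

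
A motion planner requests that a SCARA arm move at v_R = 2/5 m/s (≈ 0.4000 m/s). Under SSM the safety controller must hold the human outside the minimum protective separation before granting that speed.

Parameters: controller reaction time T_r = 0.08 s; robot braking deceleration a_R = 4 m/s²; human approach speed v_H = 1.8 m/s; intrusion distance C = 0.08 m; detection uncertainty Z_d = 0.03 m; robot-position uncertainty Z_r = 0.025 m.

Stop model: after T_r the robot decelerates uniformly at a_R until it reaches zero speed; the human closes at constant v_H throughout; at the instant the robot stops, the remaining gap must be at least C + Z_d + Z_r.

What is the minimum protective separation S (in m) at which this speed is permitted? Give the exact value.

S_min = 511/1000 m = 0.5110 m

stop time T_s = (2/5)/4 = 0.1000 s
robot covers v_R·T_r = 0.4000·0.0800 = 0.0320 m before braking
robot covers 0.4000·0.1000 − ½·4.0000·0.1000² = 0.0200 m while stopping
person approaches 1.8000·(0.0800+0.1000) = 0.3240 m
C+Z_d+Z_r = 0.0800+0.0300+0.0250 = 0.1350 m
S_min ≈ 0.0320+0.0200+0.3240+0.1350  ⇒  S_min = 511/1000 m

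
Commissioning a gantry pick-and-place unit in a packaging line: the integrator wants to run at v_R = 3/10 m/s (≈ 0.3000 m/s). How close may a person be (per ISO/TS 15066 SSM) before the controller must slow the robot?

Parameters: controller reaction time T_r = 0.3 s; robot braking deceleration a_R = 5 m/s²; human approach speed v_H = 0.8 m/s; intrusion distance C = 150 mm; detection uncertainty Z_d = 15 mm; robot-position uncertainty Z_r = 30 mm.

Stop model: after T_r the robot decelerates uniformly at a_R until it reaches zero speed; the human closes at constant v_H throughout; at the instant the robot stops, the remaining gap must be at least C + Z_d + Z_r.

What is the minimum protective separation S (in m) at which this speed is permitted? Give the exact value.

S_min = 291/500 m = 0.5820 m

stop time T_s = (3/10)/5 = 0.0600 s
robot covers v_R·T_r = 0.3000·0.3000 = 0.0900 m before braking
braking distance = 0.3000²/(2·5.0000) = 0.0090 m
human over T_r+T_s: 0.8000·(0.3000+0.0600) = 0.2880 m
residual clearance needed = 0.1500+0.0150+0.0300 = 0.1950 m
S_min ≈ 0.0900+0.0090+0.2880+0.1950  ⇒  S_min = 291/500 m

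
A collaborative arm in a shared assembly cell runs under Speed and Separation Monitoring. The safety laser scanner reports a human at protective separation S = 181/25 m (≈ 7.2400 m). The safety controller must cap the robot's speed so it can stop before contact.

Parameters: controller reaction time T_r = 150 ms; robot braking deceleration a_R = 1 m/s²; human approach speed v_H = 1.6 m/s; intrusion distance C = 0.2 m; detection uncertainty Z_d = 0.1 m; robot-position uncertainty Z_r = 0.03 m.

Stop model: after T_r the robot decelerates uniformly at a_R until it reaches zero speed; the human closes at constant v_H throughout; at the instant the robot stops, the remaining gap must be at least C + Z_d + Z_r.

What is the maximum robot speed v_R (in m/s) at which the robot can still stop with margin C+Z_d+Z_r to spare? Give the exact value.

v_R_max = 23/10 m/s = 2.3000 m/s

collect terms ⇒ (1/2)·v_R² + (7/4)·v_R + (-667/100) = 0
  disc = (7/4)² − 4·(1/2)·(-667/100) = 6561/400 ; √disc = 81/20
  v_R = (−(7/4) + 81/20) / (2·(1/2)) = 23/10 m/s
check:
T_s = v_R/a_R = (23/10)/1 = 2.3000 s
robot in T_r: 2.3000·0.1500 = 0.3450 m
robot covers 2.3000·2.3000 − ½·1.0000·2.3000² = 2.6450 m while stopping
person approaches 1.6000·(0.1500+2.3000) = 3.9200 m
margins: 0.2000+0.1000+0.0300 = 0.3300 m
sum ≈ 0.3450+2.6450+3.9200+0.3300 ≈ 7.2400 m = S ✓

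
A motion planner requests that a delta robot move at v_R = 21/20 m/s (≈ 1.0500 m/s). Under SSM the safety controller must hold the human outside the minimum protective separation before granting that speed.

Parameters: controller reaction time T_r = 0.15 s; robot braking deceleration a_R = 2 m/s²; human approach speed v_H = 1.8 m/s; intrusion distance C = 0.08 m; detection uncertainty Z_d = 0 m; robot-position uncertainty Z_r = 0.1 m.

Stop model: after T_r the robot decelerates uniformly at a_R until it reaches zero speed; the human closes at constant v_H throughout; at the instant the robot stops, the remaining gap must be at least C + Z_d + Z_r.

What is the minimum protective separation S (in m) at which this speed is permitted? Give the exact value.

S_min = 117/64 m = 1.8281 m

T_s = v_R/a_R = (21/20)/2 = 0.5250 s
robot in T_r: 1.0500·0.1500 = 0.1575 m
robot under decel: 1.0500²/(2·2.0000) = 0.2756 m
human closes 1.8000·0.6750 = 1.2150 m
residual clearance needed = 0.0800+0.0000+0.1000 = 0.1800 m
S_min ≈ 0.1575+0.2756+1.2150+0.1800  ⇒  S_min = 117/64 m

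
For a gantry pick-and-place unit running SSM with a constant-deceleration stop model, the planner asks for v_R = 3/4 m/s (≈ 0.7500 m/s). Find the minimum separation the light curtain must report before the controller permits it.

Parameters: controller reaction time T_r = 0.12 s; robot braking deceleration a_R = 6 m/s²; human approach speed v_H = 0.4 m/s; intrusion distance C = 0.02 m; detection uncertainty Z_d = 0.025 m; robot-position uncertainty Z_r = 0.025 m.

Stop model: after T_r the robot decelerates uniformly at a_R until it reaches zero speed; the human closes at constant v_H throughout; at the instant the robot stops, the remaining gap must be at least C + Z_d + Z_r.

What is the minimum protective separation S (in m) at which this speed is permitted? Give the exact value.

braking lasts T_s = (3/4)/6 = 0.1250 s
robot in T_r: 0.7500·0.1200 = 0.0900 m
robot covers 0.7500·0.1250 − ½·6.0000·0.1250² = 0.0469 m while stopping
human closes 0.4000·0.2450 = 0.0980 m
C+Z_d+Z_r = 0.0200+0.0250+0.0250 = 0.0700 m
S_min ≈ 0.0900+0.0469+0.0980+0.0700  ⇒  S_min = 2439/8000 m

S_min = 2439/8000 m = 0.3049 m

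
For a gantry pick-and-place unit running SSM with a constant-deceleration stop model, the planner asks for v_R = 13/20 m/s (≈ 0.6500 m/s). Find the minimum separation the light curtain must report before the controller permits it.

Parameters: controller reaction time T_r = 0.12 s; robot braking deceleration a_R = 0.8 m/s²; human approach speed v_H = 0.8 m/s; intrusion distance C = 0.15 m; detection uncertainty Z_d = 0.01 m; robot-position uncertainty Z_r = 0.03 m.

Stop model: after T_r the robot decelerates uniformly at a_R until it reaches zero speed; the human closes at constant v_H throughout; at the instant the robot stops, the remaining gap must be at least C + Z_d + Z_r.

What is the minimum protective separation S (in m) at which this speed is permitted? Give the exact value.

stop time T_s = (13/20)/(4/5) = 0.8125 s
robot in T_r: 0.6500·0.1200 = 0.0780 m
robot covers 0.6500·0.8125 − ½·0.8000·0.8125² = 0.2641 m while stopping
human over T_r+T_s: 0.8000·(0.1200+0.8125) = 0.7460 m
residual clearance needed = 0.1500+0.0100+0.0300 = 0.1900 m
S_min ≈ 0.0780+0.2641+0.7460+0.1900  ⇒  S_min = 20449/16000 m

S_min = 20449/16000 m = 1.2781 m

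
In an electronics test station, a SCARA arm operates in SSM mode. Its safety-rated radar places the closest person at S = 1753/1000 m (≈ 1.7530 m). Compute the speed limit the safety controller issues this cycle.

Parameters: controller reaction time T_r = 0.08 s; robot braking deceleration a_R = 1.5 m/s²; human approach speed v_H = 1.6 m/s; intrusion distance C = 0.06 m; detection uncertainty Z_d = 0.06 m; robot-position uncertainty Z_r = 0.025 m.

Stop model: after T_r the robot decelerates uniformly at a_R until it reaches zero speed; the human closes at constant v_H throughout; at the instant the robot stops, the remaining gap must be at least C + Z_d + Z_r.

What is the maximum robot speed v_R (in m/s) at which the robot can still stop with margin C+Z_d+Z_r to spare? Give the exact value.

v_R_max = 1 m/s = 1.0000 m/s

collect terms ⇒ (1/3)·v_R² + (86/75)·v_R + (-37/25) = 0
  disc = (86/75)² − 4·(1/3)·(-37/25) = 18496/5625 ; √disc = 136/75
  v_R = (−(86/75) + 136/75) / (2·(1/3)) = 1 m/s
check:
stop time T_s = 1/(3/2) = 0.6667 s
robot covers v_R·T_r = 1.0000·0.0800 = 0.0800 m before braking
braking distance = 1.0000²/(2·1.5000) = 0.3333 m
human over T_r+T_s: 1.6000·(0.0800+0.6667) = 1.1947 m
C+Z_d+Z_r = 0.0600+0.0600+0.0250 = 0.1450 m
sum ≈ 0.0800+0.3333+1.1947+0.1450 ≈ 1.7530 m = S ✓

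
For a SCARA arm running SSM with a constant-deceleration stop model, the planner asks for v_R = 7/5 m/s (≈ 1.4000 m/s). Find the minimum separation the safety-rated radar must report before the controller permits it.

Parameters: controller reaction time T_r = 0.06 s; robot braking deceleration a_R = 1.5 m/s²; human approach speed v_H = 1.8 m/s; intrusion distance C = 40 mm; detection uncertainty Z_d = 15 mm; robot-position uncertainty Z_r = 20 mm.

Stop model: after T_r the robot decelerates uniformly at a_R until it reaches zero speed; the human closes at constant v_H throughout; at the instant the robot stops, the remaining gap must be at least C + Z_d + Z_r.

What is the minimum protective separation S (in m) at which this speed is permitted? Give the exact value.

T_s = v_R/a_R = (7/5)/(3/2) = 0.9333 s
reaction-phase robot travel = 1.4000·0.0600 = 0.0840 m
robot under decel: 1.4000²/(2·1.5000) = 0.6533 m
person approaches 1.8000·(0.0600+0.9333) = 1.7880 m
residual clearance needed = 0.0400+0.0150+0.0200 = 0.0750 m
S_min ≈ 0.0840+0.6533+1.7880+0.0750  ⇒  S_min = 7801/3000 m

S_min = 7801/3000 m = 2.6003 m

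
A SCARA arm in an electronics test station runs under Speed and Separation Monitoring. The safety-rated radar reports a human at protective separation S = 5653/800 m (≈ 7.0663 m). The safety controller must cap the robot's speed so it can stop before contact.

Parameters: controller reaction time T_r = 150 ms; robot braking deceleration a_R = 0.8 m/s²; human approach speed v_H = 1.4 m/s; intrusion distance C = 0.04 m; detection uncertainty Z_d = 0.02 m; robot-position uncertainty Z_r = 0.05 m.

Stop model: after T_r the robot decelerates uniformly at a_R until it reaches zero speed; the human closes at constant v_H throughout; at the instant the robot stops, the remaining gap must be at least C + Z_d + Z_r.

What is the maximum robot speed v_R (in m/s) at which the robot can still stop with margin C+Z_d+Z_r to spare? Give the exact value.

v_R_max = 21/10 m/s = 2.1000 m/s

at the boundary: (5/8)·v² + (19/10)·v + (-5397/800) = 0
  disc = (19/10)² − 4·(5/8)·(-5397/800) = 32761/1600 ; √disc = 181/40
  v_R = (−(19/10) + 181/40) / (2·(5/8)) = 21/10 m/s
check:
T_s = v_R/a_R = (21/10)/(4/5) = 2.6250 s
reaction-phase robot travel = 2.1000·0.1500 = 0.3150 m
braking distance = 2.1000²/(2·0.8000) = 2.7563 m
person approaches 1.4000·(0.1500+2.6250) = 3.8850 m
margins: 0.0400+0.0200+0.0500 = 0.1100 m
sum ≈ 0.3150+2.7563+3.8850+0.1100 ≈ 7.0663 m = S ✓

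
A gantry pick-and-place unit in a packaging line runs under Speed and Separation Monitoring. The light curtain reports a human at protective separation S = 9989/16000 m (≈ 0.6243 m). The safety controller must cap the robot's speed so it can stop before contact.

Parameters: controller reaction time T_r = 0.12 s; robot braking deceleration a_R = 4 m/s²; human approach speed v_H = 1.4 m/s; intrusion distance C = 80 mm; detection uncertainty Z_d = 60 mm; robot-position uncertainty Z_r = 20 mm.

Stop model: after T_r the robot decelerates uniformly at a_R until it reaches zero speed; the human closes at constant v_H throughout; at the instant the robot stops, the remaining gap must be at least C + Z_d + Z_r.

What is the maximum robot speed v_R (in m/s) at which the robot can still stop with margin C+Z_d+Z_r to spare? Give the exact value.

v_R_max = 11/20 m/s = 0.5500 m/s

at the boundary: (1/8)·v² + (47/100)·v + (-4741/16000) = 0
  disc = (47/100)² − 4·(1/8)·(-4741/16000) = 59049/160000 ; √disc = 243/400
  v_R = (−(47/100) + 243/400) / (2·(1/8)) = 11/20 m/s
check:
stop time T_s = (11/20)/4 = 0.1375 s
robot in T_r: 0.5500·0.1200 = 0.0660 m
robot under decel: 0.5500²/(2·4.0000) = 0.0378 m
human closes 1.4000·0.2575 = 0.3605 m
residual clearance needed = 0.0800+0.0600+0.0200 = 0.1600 m
sum ≈ 0.0660+0.0378+0.3605+0.1600 ≈ 0.6243 m = S ✓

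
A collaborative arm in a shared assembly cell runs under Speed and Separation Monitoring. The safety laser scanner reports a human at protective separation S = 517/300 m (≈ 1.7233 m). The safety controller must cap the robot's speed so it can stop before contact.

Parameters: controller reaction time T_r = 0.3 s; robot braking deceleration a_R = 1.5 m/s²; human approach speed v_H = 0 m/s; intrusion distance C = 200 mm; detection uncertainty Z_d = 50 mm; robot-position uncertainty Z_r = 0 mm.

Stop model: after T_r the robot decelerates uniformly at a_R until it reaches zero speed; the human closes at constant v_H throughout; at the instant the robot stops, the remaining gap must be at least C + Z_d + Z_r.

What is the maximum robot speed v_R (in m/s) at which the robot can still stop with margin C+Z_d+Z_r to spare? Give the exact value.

collect terms ⇒ (1/3)·v_R² + (3/10)·v_R + (-221/150) = 0
  disc = (3/10)² − 4·(1/3)·(-221/150) = 1849/900 ; √disc = 43/30
  v_R = (−(3/10) + 43/30) / (2·(1/3)) = 17/10 m/s
check:
stop time T_s = (17/10)/(3/2) = 1.1333 s
robot in T_r: 1.7000·0.3000 = 0.5100 m
braking distance = 1.7000²/(2·1.5000) = 0.9633 m
human closes 0.0000·1.4333 = 0.0000 m
residual clearance needed = 0.2000+0.0500+0.0000 = 0.2500 m
sum ≈ 0.5100+0.9633+0.0000+0.2500 ≈ 1.7233 m = S ✓

v_R_max = 17/10 m/s = 1.7000 m/s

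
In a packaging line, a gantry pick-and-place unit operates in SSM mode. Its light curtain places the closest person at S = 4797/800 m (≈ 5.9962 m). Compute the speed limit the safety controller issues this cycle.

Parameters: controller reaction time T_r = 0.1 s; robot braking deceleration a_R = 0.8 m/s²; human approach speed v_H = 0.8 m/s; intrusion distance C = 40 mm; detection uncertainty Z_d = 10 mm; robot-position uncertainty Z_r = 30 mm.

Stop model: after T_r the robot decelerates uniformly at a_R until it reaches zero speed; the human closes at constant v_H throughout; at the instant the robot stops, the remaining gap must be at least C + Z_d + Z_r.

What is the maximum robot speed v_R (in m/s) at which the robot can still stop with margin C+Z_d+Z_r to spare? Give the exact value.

v_R_max = 23/10 m/s = 2.3000 m/s

quadratic (5/8)·v² + (11/10)·v + (-4669/800) = 0
  disc = (11/10)² − 4·(5/8)·(-4669/800) = 25281/1600 ; √disc = 159/40
  v_R = (−(11/10) + 159/40) / (2·(5/8)) = 23/10 m/s
check:
braking lasts T_s = (23/10)/(4/5) = 2.8750 s
robot in T_r: 2.3000·0.1000 = 0.2300 m
robot under decel: 2.3000²/(2·0.8000) = 3.3062 m
person approaches 0.8000·(0.1000+2.8750) = 2.3800 m
residual clearance needed = 0.0400+0.0100+0.0300 = 0.0800 m
sum ≈ 0.2300+3.3062+2.3800+0.0800 ≈ 5.9962 m = S ✓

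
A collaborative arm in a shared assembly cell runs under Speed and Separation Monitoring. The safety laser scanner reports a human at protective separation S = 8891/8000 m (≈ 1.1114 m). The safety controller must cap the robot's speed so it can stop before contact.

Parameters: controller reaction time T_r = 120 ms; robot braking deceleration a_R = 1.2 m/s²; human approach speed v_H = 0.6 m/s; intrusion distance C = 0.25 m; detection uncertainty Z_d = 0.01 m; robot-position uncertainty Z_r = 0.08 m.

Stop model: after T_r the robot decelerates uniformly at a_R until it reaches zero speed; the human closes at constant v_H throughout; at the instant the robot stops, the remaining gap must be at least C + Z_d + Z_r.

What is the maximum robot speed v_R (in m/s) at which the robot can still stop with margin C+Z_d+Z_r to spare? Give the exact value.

collect terms ⇒ (5/12)·v_R² + (31/50)·v_R + (-1119/1600) = 0
  disc = (31/50)² − 4·(5/12)·(-1119/1600) = 62001/40000 ; √disc = 249/200
  v_R = (−(31/50) + 249/200) / (2·(5/12)) = 3/4 m/s
check:
stop time T_s = (3/4)/(6/5) = 0.6250 s
robot in T_r: 0.7500·0.1200 = 0.0900 m
robot covers 0.7500·0.6250 − ½·1.2000·0.6250² = 0.2344 m while stopping
human over T_r+T_s: 0.6000·(0.1200+0.6250) = 0.4470 m
residual clearance needed = 0.2500+0.0100+0.0800 = 0.3400 m
sum ≈ 0.0900+0.2344+0.4470+0.3400 ≈ 1.1114 m = S ✓

v_R_max = 3/4 m/s = 0.7500 m/s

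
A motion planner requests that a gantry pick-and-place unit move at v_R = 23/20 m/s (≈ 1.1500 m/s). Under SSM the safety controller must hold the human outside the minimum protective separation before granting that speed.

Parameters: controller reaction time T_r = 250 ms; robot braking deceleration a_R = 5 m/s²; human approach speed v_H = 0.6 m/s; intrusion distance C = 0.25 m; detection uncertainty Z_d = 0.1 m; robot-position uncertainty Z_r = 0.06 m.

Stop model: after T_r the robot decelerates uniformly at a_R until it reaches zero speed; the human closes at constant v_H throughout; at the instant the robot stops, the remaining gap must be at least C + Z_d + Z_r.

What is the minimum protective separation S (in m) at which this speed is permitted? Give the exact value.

S_min = 4471/4000 m = 1.1178 m

stop time T_s = (23/20)/5 = 0.2300 s
robot in T_r: 1.1500·0.2500 = 0.2875 m
braking distance = 1.1500²/(2·5.0000) = 0.1323 m
person approaches 0.6000·(0.2500+0.2300) = 0.2880 m
margins: 0.2500+0.1000+0.0600 = 0.4100 m
S_min ≈ 0.2875+0.1323+0.2880+0.4100  ⇒  S_min = 4471/4000 m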